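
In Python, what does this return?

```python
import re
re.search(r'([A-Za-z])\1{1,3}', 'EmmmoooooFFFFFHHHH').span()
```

(1, 4)

After group 1 captures some text, `\1` only succeeds where that same text appears again.
`re.search` tries every starting position until one works.
The match spans [1:4] → 'mmm'.
Captured: group 1 = 'm'.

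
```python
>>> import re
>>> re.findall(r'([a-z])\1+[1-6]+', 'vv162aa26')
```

['v', 'a']

`\1` has to match the exact text group 1 already captured.
Scanning left to right: at [0:5] match 'vv162', group 1 = 'v'; at [5:9] match 'aa26', group 1 = 'a'.
`findall` collects group 1 from each match (2 total).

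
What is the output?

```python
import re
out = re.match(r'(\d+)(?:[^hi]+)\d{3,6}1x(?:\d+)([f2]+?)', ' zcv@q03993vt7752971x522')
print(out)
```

The pattern matches one or more of a digit (captured); then one or more of any character except [hi] (non-capturing group); then 3 to 6 of a digit, then the literal '1x'; then one or more of a digit (non-capturing group); then one or more of one of [f2] (lazy) (captured).
`re.match` only tries the pattern at the start of the string.
Here the pattern fails at index 0, so the call returns None.

None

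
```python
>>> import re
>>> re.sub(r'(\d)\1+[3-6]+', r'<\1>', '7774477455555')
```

`\1` has to match the exact text group 1 already captured.
Matches: at [0:5] → '77744'; at [5:13] → '77455555'.
The replacement refers to a captured group, so each match is rewritten using its own captured text.

'<7><7>'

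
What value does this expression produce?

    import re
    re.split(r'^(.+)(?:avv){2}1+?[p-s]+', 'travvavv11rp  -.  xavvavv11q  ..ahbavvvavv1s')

With a capturing group present, the delimiter's captured portion is kept in the result list.

['', 'travvavv11rp  -.  x', '  ..ahbavvvavv1s']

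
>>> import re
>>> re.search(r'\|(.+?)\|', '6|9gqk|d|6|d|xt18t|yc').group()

The `?` after the quantifier makes it lazy — it takes as little as possible before letting the rest of the pattern try.
Unlike `match`, `search` isn't anchored — it looks for the pattern anywhere in the string.
The match spans [1:7] → '|9gqk|'.
Captured: group 1 = '9gqk'.

'|9gqk|'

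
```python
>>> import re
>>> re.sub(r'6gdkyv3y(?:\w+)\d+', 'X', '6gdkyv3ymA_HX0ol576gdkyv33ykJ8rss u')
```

'Xrss u'

The pattern matches the literal '6gd', then the literal 'ky', then the literal 'v3y'; then one or more of a word character (non-capturing group); then one or more of a digit.
Matches: at [0:30] → '6gdkyv3ymA_HX0ol576gdkyv33ykJ8'.
Every occurrence is swapped for 'X'.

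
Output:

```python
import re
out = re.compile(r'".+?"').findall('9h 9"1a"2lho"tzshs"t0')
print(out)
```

['"1a"', '"tzshs"']

Because the quantifier is non-greedy, it stops expanding at the earliest point where the rest of the pattern can succeed.
With no groups in the pattern, `findall` gives back each whole match — 2 here.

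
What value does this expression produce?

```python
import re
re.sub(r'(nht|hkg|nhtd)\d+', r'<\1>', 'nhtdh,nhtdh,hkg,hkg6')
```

`\1` in the replacement pulls in group 1's text for each match.

'nhtdh,nhtdh,hkg,<hkg>'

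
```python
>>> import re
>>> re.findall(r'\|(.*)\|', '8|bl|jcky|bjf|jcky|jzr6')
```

['bl|jcky|bjf|jcky']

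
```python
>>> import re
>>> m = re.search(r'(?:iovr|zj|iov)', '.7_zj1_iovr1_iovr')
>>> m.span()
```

The match spans [3:5] → 'zj'.

(3, 5)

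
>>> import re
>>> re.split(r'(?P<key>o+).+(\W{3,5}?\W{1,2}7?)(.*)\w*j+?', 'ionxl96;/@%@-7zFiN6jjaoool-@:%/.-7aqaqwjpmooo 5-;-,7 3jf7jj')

The group in the pattern means `split` returns the separators' captures alongside the pieces.

['i', 'o', '-;-,7', ' 3jf7j', '']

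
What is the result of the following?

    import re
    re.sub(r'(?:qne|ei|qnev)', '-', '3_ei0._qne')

Each match is replaced by '-'.

'3_-0._-'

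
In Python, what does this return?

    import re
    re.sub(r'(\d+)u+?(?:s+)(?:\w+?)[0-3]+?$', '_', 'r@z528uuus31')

'r@z_'

The pattern matches one or more of a digit (captured); then one or more of a literal 'u' (lazy); then one or more of a literal 's' (non-capturing group); then one or more of a word character (lazy) (non-capturing group); then one or more of a character in [0-3] (lazy); then anchored at the end.
Matches: at [3:12] → '528uuus31'.
Every occurrence is swapped for '_'.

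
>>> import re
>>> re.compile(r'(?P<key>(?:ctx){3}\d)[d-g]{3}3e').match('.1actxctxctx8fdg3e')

None

Pattern: the literal 'ctx' repeated 3 times, then a digit (captured as 'key'); then exactly 3 of a character in [d-g], then the literal '3e'.
With `match`, the pattern is implicitly anchored at the beginning.
Here position 0 doesn't satisfy it, so the call returns None.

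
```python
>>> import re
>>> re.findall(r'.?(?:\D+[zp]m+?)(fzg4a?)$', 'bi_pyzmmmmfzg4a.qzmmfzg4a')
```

Pattern: optionally any character; then one or more of a non-digit, then one of [zp], then one or more of the literal 'm' (lazy) (non-capturing group); then the literal 'fz', then the literal 'g4', then optionally the literal 'a' (captured); then anchored at the end.
Walking the string: at [13:25] match '4a.qzmmfzg4a', group 1 = 'fzg4a'.
With a single group, `findall` returns only what that group captured — 1 item.

['fzg4a']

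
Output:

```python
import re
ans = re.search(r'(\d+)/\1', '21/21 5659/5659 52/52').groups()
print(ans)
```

('21',)

`\1` has to match the exact text group 1 already captured.
`re.search` tries every starting position until one works.
The match spans [0:5] → '21/21'.
Captured: group 1 = '21'.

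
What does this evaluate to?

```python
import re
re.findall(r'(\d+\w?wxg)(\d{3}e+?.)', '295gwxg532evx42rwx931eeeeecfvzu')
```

[('295gwxg', '532ev')]

2 groups means the one result is a tuple of 2 captured strings — 1 here.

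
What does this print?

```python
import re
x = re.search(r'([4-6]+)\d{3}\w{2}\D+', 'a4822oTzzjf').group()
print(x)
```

4822oTzzjf

Pattern: one or more of a character in [4-6] (captured); then exactly 3 of a digit, then exactly 2 of a word character, then one or more of a non-digit.
`re.search` scans for the first position where the pattern succeeds.
The match spans [1:11] → '4822oTzzjf'.
Captured: group 1 = '4'.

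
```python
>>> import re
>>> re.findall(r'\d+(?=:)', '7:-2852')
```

Because the assertion is zero-width, the text it checks is not consumed and won't appear in the result.
Scanning left to right: at [0:1] → '7'.
With no groups in the pattern, `findall` gives back each whole match — 1 here.

['7']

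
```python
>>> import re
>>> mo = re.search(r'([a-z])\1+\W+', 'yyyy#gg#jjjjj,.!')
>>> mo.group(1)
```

After group 1 captures some text, `\1` only succeeds where that same text appears again.
`re.search` scans for the first position where the pattern succeeds.
The match spans [0:5] → 'yyyy#'.
Captured: group 1 = 'y'.

'y'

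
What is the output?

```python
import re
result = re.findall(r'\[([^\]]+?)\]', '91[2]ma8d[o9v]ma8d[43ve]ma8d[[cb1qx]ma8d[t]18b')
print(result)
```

Walking the string: at [2:5] match '[2]', group 1 = '2'; at [9:14] match '[o9v]', group 1 = 'o9v'; at [18:24] match '[43ve]', group 1 = '43ve'; at [28:36] match '[[cb1qx]', group 1 = '[cb1qx'; at [40:43] match '[t]', group 1 = 't'.
`findall` collects group 1 from each match (5 total).

['2', 'o9v', '43ve', '[cb1qx', 't']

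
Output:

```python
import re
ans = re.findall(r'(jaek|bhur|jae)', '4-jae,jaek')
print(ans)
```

Alternation isn't longest-match — the leftmost alternative that fits at this position is chosen.
Scanning left to right: at [2:5] match 'jae', group 1 = 'jae'; at [6:10] match 'jaek', group 1 = 'jaek'.
With a single group, `findall` returns only what that group captured — 2 items.

['jae', 'jaek']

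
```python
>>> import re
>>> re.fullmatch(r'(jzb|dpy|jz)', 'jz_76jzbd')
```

None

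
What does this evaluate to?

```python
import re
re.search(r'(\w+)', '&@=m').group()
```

'm'

Pattern: one or more of a word character (captured).
`re.search` tries every starting position until one works.
The match spans [3:4] → 'm'.
Captured: group 1 = 'm'.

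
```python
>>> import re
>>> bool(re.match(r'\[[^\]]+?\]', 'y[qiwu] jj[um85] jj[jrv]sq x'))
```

False

With `match`, the pattern is implicitly anchored at the beginning.
Here the pattern fails at index 0, so the call returns None, and `bool(None)` is False.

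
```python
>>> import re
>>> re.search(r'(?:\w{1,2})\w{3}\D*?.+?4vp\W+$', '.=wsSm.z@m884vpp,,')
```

None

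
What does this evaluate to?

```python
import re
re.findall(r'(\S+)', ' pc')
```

The pattern matches one or more of a non-whitespace character (captured).
Scanning left to right: at [1:3] match 'pc', group 1 = 'pc'.
Because there's exactly one group, `findall` drops the full match and keeps group 1 from the one hit.

['pc']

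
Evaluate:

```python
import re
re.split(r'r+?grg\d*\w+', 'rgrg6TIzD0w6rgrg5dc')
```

The pattern matches one or more of the literal 'r' (lazy), then the literal 'grg'; then zero or more of a digit, then one or more of a word character.
Matches to split on: at [0:19] → 'rgrg6TIzD0w6rgrg5dc'.
The string is cut at each match, leaving 2 pieces.

['', '']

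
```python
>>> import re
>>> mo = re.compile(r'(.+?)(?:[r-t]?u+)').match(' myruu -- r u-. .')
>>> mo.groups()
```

This matches one or more of any character (lazy) (captured); then optionally a character in [r-t], then one or more of the literal 'u' (non-capturing group).
A `+?`/`*?`/`{m,n}?` starts at its minimum and grows only as far as needed for what follows to match.
`re.match` won't scan ahead — the pattern has to work from the very first character.
The match spans [0:6] → ' myruu'.
Captured: group 1 = ' my'.

(' my',)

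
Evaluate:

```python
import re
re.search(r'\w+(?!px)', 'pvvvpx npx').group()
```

'pvvvpx'

`(?!…)`/`(?<!…)` only lets a position through if the neighbouring text does NOT match; no characters are consumed.
The match spans [0:6] → 'pvvvpx'.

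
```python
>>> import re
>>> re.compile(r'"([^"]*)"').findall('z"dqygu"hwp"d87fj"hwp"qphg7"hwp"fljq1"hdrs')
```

Walking the string: at [1:8] match '"dqygu"', group 1 = 'dqygu'; at [11:18] match '"d87fj"', group 1 = 'd87fj'; at [21:28] match '"qphg7"', group 1 = 'qphg7'; at [31:38] match '"fljq1"', group 1 = 'fljq1'.
`findall` collects group 1 from each match (4 total).

['dqygu', 'd87fj', 'qphg7', 'fljq1']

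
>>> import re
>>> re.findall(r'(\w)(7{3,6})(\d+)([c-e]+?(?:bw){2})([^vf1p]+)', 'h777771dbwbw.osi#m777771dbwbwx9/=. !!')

Pattern: a word character (captured); then 3 to 6 of a literal '7' (captured); then one or more of a digit (captured); then one or more of a character in [c-e] (lazy), then the literal 'bw' repeated 2 times (captured); then one or more of any character except [vf1p] (captured).
Multiple groups make `findall` return tuples — one 5-tuple for the one match.

[('h', '77777', '1', 'dbwbw', '.osi#m77777')]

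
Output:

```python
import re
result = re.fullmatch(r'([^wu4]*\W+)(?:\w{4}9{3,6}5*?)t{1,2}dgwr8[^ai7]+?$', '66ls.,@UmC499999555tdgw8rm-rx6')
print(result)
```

None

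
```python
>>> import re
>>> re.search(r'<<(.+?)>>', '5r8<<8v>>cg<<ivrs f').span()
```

`re.search` tries every starting position until one works.
The match spans [3:9] → '<<8v>>'.
Captured: group 1 = '8v'.

(3, 9)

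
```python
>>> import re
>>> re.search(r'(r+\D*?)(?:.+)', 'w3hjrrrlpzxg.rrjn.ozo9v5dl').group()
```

'rrrlpzxg.rrjn.ozo9v5dl'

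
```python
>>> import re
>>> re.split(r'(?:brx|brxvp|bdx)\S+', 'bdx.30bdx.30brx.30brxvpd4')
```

Matches to split on: at [0:25] → 'bdx.30bdx.30brx.30brxvpd4'.
`split` removes every match and returns the 2 fragments in between.

['', '']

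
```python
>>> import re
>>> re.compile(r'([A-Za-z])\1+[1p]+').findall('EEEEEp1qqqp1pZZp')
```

['E', 'q', 'Z']

`\1` is not a pattern — it's the concrete string captured by group 1, re-applied verbatim.
Walking the string: at [0:7] match 'EEEEEp1', group 1 = 'E'; at [7:13] match 'qqqp1p', group 1 = 'q'; at [13:16] match 'ZZp', group 1 = 'Z'.
`findall` collects group 1 from each match (3 total).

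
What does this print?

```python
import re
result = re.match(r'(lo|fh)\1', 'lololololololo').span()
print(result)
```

A backreference is literal: `\1` must see the identical characters the first group matched.
`match` is anchored at position 0; if the pattern doesn't fit there, it returns None.
The match spans [0:4] → 'lolo'.
Captured: group 1 = 'lo'.

(0, 4)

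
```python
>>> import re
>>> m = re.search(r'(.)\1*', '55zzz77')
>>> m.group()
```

'55'

After group 1 captures some text, `\1` only succeeds where that same text appears again.
The match spans [0:2] → '55'.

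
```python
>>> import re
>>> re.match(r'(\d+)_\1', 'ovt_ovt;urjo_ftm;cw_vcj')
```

None

The backreference `\1` re-matches whatever the first group consumed, character for character.
With `match`, the pattern is implicitly anchored at the beginning.
Here the pattern fails at index 0, so the call returns None.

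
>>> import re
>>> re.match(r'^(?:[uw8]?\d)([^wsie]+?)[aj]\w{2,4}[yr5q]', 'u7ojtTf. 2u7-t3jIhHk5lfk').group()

'u7ojtTf. 2u7-t3jIhHk5'

The pattern matches anchored at the start of the string; then optionally one of [uw8], then a digit (non-capturing group); then one or more of any character except [wsie] (lazy) (captured); then one of [aj], then 2 to 4 of a word character, then one of [yr5q].
With `match`, the pattern is implicitly anchored at the beginning.
The match spans [0:21] → 'u7ojtTf. 2u7-t3jIhHk5'.
Captured: group 1 = 'ojtTf. 2u7-t3'.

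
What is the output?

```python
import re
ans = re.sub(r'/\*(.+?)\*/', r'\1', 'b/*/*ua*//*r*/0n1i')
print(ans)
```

b/*uar0n1i

Matches: at [1:9] → '/*/*ua*/'; at [9:14] → '/*r*/'.
Each match is replaced using the text its own group 1 captured.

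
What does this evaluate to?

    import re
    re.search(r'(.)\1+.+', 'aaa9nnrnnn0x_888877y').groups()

('a',)

The match spans [0:20] → 'aaa9nnrnnn0x_888877y'.
Captured: group 1 = 'a'.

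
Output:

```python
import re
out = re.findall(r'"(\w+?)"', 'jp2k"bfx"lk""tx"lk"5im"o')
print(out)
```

['bfx', 'tx', '5im']

Because there's exactly one group, `findall` drops the full match and keeps group 1 from each hit.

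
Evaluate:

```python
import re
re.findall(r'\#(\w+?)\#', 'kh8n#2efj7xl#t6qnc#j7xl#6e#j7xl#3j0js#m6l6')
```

`findall` collects group 1 from each match (3 total).

['2efj7xl', 'j7xl', 'j7xl']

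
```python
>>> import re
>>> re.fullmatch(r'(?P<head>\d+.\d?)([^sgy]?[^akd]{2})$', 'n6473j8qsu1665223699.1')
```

`fullmatch` succeeds only if the pattern covers the string from start to end.
Here the pattern can't cover the whole string, so the call returns None.

None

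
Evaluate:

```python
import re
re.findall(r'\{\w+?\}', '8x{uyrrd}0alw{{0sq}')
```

Since nothing is captured, `findall` lists the 2 matched substrings directly.

['{uyrrd}', '{0sq}']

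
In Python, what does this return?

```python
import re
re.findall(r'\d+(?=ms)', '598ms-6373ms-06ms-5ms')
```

['598', '6373', '06', '5']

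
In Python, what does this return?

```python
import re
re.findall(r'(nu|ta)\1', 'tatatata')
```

['ta', 'ta']

`\1` has to match the exact text group 1 already captured.
Matches: at [0:4] match 'tata', group 1 = 'ta'; at [4:8] match 'tata', group 1 = 'ta'.
One capturing group, so `findall` returns just the captured substring from each match — 2 in all.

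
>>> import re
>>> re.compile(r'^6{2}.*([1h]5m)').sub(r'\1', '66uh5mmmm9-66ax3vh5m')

This matches anchored at the start of the string; then exactly 2 of a literal '6', then zero or more of any character; then one of [1h], then the literal '5m' (captured).
Matches: at [0:20] → '66uh5mmmm9-66ax3vh5m'.
The replacement refers to a captured group, so each match is rewritten using its own captured text.

'h5m'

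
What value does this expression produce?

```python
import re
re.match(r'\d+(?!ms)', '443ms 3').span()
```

(0, 2)

`(?!…)`/`(?<!…)` only lets a position through if the neighbouring text does NOT match; no characters are consumed.
`re.match` only tries the pattern at the start of the string.
The match spans [0:2] → '44'.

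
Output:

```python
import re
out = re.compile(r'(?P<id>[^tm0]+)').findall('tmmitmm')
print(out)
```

Pattern: one or more of any character except [tm0] (captured as 'id').
One capturing group, so `findall` returns just the captured substring from the one match — 1 in all.

['i']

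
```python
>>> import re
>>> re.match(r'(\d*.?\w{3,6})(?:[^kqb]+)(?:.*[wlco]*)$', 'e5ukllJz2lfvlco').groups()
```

('e5ukllJ',)

The match spans [0:15] → 'e5ukllJz2lfvlco'.
Captured: group 1 = 'e5ukllJ'.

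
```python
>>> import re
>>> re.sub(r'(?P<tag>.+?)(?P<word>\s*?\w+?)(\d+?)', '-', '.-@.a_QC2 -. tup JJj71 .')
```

Lazy quantifiers expand one character at a time until the remainder of the pattern can match.
Every occurrence is swapped for '-'.

'--1 .'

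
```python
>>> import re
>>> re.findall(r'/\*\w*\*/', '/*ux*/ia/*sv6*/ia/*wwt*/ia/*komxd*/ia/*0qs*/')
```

['/*ux*/', '/*sv6*/', '/*wwt*/', '/*komxd*/', '/*0qs*/']

With no groups in the pattern, `findall` gives back each whole match — 5 here.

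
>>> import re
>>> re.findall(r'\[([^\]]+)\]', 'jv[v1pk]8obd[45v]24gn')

['v1pk', '45v']

`findall` collects group 1 from each match (2 total).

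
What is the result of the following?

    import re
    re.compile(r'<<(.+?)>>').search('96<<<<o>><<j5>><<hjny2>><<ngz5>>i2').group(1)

Lazy quantifiers expand one character at a time until the remainder of the pattern can match.
`search` walks the string left to right and returns the first match it finds.
The match spans [2:9] → '<<<<o>>'.
Captured: group 1 = '<<o'.

'<<o'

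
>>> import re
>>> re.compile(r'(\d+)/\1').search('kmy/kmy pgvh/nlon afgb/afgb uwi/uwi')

`\1` is not a pattern — it's the concrete string captured by group 1, re-applied verbatim.
Here nothing in the string fits, so the call returns None.

None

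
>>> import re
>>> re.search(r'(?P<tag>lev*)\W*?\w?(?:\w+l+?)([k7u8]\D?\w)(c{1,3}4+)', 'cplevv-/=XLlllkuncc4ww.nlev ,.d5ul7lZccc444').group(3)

Pattern: the literal 'le', then zero or more of a literal 'v' (captured as 'tag'); then zero or more of a non-word character (lazy), then optionally a word character; then one or more of a word character, then one or more of the literal 'l' (lazy) (non-capturing group); then one of [k7u8], then optionally a non-digit, then a word character (captured); then 1 to 3 of a literal 'c', then one or more of a literal '4' (captured).
Unlike `match`, `search` isn't anchored — it looks for the pattern anywhere in the string.
The match spans [2:20] → 'levv-/=XLlllkuncc4'.
Captured: group 1 = 'levv', group 2 = 'kun', group 3 = 'cc4'.

'cc4'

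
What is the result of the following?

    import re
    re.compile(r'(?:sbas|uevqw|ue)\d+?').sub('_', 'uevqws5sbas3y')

'uevqws5_y'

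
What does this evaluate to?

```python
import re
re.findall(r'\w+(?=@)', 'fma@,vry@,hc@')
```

['fma', 'vry', 'hc']

The positive lookaround only admits positions where the adjacent text matches; those characters stay outside the span.
Since nothing is captured, `findall` lists the 3 matched substrings directly.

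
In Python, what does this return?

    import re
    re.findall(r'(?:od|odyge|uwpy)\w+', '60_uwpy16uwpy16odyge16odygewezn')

Matches: at [3:31] → 'uwpy16uwpy16odyge16odygewezn'.
`findall` yields the raw match text (1 of them) because the pattern has no groups.

['uwpy16uwpy16odyge16odygewezn']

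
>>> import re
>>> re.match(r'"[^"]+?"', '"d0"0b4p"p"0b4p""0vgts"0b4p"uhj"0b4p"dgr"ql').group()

'"d0"'

`match` is anchored at position 0; if the pattern doesn't fit there, it returns None.
The match spans [0:4] → '"d0"'.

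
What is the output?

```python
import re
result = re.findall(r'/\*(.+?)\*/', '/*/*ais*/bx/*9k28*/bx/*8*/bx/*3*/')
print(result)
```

With a single group, `findall` returns only what that group captured — 4 items.

['/*ais', '9k28', '8', '3']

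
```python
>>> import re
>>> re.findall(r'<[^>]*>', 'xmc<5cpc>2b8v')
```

['<5cpc>']

Matches: at [3:9] → '<5cpc>'.
With no groups in the pattern, `findall` gives back each whole match — 1 here.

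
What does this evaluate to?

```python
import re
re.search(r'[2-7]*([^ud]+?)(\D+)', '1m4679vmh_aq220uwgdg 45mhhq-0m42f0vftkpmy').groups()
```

('1', 'm')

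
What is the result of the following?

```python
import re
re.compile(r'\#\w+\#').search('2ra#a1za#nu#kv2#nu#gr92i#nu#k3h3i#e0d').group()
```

'#a1za#'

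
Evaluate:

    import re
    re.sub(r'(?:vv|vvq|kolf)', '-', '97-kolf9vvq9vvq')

'97--9-q9-q'

The regex engine tests alternatives in the order written; an earlier branch that matches wins even if a later one would match more.
Matches: at [3:7] → 'kolf'; at [8:10] → 'vv'; at [12:14] → 'vv'.
Every occurrence is swapped for '-'.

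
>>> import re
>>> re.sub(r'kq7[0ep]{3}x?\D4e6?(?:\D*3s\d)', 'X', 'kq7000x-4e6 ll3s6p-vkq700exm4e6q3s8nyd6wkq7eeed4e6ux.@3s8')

Pattern: the literal 'kq7', then exactly 3 of one of [0ep], then optionally the literal 'x'; then a non-digit, then the literal '4e', then optionally a literal '6'; then zero or more of a non-digit, then the literal '3s', then a digit (non-capturing group).
Matches: at [0:17] → 'kq7000x-4e6 ll3s6'; at [20:35] → 'kq700exm4e6q3s8'; at [40:57] → 'kq7eeed4e6ux.@3s8'.
`sub` substitutes 'X' at each match site.

'Xp-vXnyd6wX'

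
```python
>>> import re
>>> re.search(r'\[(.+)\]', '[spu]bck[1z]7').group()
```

'[spu]bck[1z]'

`re.search` tries every starting position until one works.
The match spans [0:12] → '[spu]bck[1z]'.
Captured: group 1 = 'spu]bck[1z'.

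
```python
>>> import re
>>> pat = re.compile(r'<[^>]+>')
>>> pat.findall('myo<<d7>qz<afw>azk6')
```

['<<d7>', '<afw>']

Matches: at [3:8] → '<<d7>'; at [10:15] → '<afw>'.
With no groups in the pattern, `findall` gives back each whole match — 2 here.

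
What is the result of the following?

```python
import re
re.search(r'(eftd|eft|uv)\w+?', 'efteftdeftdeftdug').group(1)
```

Unlike `match`, `search` isn't anchored — it looks for the pattern anywhere in the string.
The match spans [0:4] → 'efte'.
Captured: group 1 = 'eft'.

'eft'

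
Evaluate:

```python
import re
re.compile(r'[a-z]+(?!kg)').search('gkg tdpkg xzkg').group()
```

`(?!…)`/`(?<!…)` only lets a position through if the neighbouring text does NOT match; no characters are consumed.
Unlike `match`, `search` isn't anchored — it looks for the pattern anywhere in the string.
The match spans [0:3] → 'gkg'.

'gkg'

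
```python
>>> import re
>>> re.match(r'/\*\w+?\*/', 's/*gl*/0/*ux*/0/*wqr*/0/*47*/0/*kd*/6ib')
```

None

`re.match` won't scan ahead — the pattern has to work from the very first character.
Here the pattern fails at index 0, so the call returns None.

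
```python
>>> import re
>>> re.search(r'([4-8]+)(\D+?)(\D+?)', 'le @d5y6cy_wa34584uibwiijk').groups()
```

('6', 'c', 'y')

The pattern matches one or more of a character in [4-8] (captured); then one or more of a non-digit (lazy) (captured); then one or more of a non-digit (lazy) (captured).
The `?` after the quantifier makes it lazy — it takes as little as possible before letting the rest of the pattern try.
Unlike `match`, `search` isn't anchored — it looks for the pattern anywhere in the string.
The match spans [7:10] → '6cy'.
Captured: group 1 = '6', group 2 = 'c', group 3 = 'y'.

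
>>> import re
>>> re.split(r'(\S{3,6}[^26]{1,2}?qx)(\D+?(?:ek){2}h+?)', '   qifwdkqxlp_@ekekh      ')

['   ', 'qifwdkqx', 'lp_@ekekh', '      ']

This matches 3 to 6 of a non-whitespace character, then 1 to 2 of any character except [26] (lazy), then the literal 'qx' (captured); then one or more of a non-digit (lazy), then the literal 'ek' repeated 2 times, then one or more of the literal 'h' (lazy) (captured).
Matches to split on: at [3:20] → 'qifwdkqxlp_@ekekh'.
Because the pattern has a capturing group, `split` also inserts each captured text between the pieces.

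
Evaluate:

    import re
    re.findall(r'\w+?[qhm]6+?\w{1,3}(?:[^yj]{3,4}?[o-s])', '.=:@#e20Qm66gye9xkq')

['e20Qm66gye9xkq']

`findall` yields the raw match text (1 of them) because the pattern has no groups.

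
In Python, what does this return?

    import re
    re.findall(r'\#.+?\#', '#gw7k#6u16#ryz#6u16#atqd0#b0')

['#gw7k#', '#ryz#', '#atqd0#']

Lazy quantifiers expand one character at a time until the remainder of the pattern can match.
`findall` yields the raw match text (3 of them) because the pattern has no groups.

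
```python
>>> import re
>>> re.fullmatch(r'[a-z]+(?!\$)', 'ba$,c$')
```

The negative lookaround is zero-width — it rules out positions where the adjacent text would match, without consuming anything.
For `fullmatch`, every character of the input must be accounted for by the pattern.
Here the pattern can't cover the whole string, so the call returns None.

None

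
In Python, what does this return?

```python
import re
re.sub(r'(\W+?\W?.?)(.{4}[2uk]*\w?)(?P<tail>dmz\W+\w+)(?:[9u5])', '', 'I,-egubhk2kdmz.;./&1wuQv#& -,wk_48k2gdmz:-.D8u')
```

'IQv'

Pattern: one or more of a non-word character (lazy), then optionally a non-word character, then optionally any character (captured); then exactly 4 of any character, then zero or more of one of [2uk], then optionally a word character (captured); then the literal 'dmz', then one or more of a non-word character, then one or more of a word character (captured as 'tail'); then one of [9u5] (non-capturing group).
Matches: at [1:22] → ',-egubhk2kdmz.;./&1wu'; at [24:46] → '#& -,wk_48k2gdmz:-.D8u'.
Every occurrence is swapped for ''.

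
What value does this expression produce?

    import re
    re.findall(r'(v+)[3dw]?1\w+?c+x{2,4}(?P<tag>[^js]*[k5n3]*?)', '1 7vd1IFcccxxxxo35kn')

[('v', 'o35kn')]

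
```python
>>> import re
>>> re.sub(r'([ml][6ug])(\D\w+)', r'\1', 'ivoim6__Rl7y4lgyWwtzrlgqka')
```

'ivoim6'

The pattern matches one of [ml], then one of [6ug] (captured); then a non-digit, then one or more of a word character (captured).
`\1` in the replacement pulls in group 1's text for each match.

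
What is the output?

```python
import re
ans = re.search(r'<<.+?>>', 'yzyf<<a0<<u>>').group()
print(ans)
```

The match spans [4:13] → '<<a0<<u>>'.

<<a0<<u>>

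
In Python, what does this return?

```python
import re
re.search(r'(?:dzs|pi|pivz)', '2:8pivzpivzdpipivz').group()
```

'pi'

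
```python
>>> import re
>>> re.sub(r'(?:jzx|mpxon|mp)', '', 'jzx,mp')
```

','

Matches: at [0:3] → 'jzx'; at [4:6] → 'mp'.
Every occurrence is swapped for ''.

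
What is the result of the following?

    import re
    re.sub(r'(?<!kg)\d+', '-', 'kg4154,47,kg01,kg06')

The negative lookahead/lookbehind blocks any match where the forbidden context is present.
Each match is replaced by '-'.

'kg4-,-,kg0-,kg0-'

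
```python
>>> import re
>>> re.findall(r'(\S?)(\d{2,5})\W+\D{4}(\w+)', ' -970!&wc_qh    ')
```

[('-', '970', 'h')]

Pattern: optionally a non-whitespace character (captured); then 2 to 5 of a digit (captured); then one or more of a non-word character, then exactly 4 of a non-digit; then one or more of a word character (captured).
Scanning left to right: at [1:12] match '-970!&wc_qh', groups = ('-', '970', 'h').
Multiple groups make `findall` return tuples — one 3-tuple for the one match.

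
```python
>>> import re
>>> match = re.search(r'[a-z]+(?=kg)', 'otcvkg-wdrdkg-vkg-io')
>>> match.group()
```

'otcv'

The positive lookaround only admits positions where the adjacent text matches; those characters stay outside the span.
`search` walks the string left to right and returns the first match it finds.
The match spans [0:4] → 'otcv'.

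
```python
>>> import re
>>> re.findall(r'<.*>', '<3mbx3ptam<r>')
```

['<3mbx3ptam<r>']

Walking the string: at [0:13] → '<3mbx3ptam<r>'.
Since nothing is captured, `findall` lists the 1 matched substring directly.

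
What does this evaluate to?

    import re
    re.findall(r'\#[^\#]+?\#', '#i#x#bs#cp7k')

['#i#', '#bs#']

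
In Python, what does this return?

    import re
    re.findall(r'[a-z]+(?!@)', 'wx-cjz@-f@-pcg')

['wx', 'cj', 'pcg']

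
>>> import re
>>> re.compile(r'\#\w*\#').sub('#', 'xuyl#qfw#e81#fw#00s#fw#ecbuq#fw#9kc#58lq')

'xuyl#e81#00s#ecbuq#9kc#58lq'

Matches: at [4:9] → '#qfw#'; at [12:16] → '#fw#'; at [19:23] → '#fw#'; at [28:32] → '#fw#'.
Every occurrence is swapped for '#'.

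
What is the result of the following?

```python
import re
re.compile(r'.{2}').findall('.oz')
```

['.o']

The pattern matches exactly 2 of any character.
Matches: at [0:2] → '.o'.
With no groups in the pattern, `findall` gives back each whole match — 1 here.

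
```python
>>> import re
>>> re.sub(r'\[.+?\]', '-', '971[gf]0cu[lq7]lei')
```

'971-0cu-lei'

Matches: at [3:7] → '[gf]'; at [10:15] → '[lq7]'.
Every occurrence is swapped for '-'.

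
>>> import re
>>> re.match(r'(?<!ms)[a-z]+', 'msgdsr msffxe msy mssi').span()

(0, 6)

`re.match` only tries the pattern at the start of the string.
The match spans [0:6] → 'msgdsr'.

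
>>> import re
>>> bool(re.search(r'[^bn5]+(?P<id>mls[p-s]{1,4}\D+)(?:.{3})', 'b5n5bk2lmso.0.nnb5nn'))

False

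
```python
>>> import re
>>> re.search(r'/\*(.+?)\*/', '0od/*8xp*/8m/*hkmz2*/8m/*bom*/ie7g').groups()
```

The match spans [3:10] → '/*8xp*/'.
Captured: group 1 = '8xp'.

('8xp',)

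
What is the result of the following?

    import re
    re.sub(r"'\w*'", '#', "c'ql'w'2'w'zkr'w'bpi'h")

Matches: at [1:5] → "'ql'"; at [6:9] → "'2'"; at [10:15] → "'zkr'"; at [16:21] → "'bpi'".
Every occurrence is swapped for '#'.

'c#w#w#w#h'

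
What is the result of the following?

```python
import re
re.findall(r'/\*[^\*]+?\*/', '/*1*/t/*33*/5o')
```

['/*1*/', '/*33*/']

Since nothing is captured, `findall` lists the 2 matched substrings directly.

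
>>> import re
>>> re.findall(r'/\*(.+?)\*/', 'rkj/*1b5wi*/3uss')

['1b5wi']

Scanning left to right: at [3:12] match '/*1b5wi*/', group 1 = '1b5wi'.
Because there's exactly one group, `findall` drops the full match and keeps group 1 from the one hit.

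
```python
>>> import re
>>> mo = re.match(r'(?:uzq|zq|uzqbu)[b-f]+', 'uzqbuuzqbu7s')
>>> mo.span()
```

(0, 4)

With `match`, the pattern is implicitly anchored at the beginning.
The match spans [0:4] → 'uzqb'.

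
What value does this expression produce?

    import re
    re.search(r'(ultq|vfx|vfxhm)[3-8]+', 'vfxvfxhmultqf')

Here nothing in the string fits, so the call returns None.

None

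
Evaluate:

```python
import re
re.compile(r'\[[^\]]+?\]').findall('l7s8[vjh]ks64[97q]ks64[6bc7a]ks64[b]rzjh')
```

Scanning left to right: at [4:9] → '[vjh]'; at [13:18] → '[97q]'; at [22:29] → '[6bc7a]'; at [33:36] → '[b]'.
No capturing groups, so `findall` returns the 4 full match strings.

['[vjh]', '[97q]', '[6bc7a]', '[b]']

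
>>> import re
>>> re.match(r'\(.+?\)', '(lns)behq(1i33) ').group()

`re.match` only tries the pattern at the start of the string.
The match spans [0:5] → '(lns)'.

'(lns)'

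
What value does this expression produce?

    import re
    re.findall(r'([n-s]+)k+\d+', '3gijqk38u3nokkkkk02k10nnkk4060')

The pattern matches one or more of a character in [n-s] (captured); then one or more of a literal 'k', then one or more of a digit.
Because there's exactly one group, `findall` drops the full match and keeps group 1 from each hit.

['q', 'no', 'nn']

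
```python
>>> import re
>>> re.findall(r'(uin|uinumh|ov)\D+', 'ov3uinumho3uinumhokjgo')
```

['uin', 'uin']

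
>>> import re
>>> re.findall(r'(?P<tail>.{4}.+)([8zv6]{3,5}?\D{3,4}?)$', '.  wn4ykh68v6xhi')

Pattern: exactly 4 of any character, then one or more of any character (captured as 'tail'); then 3 to 5 of one of [8zv6] (lazy), then 3 to 4 of a non-digit (lazy) (captured); then anchored at the end.
Walking the string: at [0:16] match '.  wn4ykh68v6xhi', groups = ('.  wn4ykh6', '8v6xhi').
Multiple groups make `findall` return tuples — one 2-tuple for the one match.

[('.  wn4ykh6', '8v6xhi')]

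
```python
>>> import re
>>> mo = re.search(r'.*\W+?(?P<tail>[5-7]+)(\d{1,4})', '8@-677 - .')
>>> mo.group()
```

This matches zero or more of any character, then one or more of a non-word character (lazy); then one or more of a character in [5-7] (captured as 'tail'); then 1 to 4 of a digit (captured).
`re.search` tries every starting position until one works.
The match spans [0:6] → '8@-677'.
Captured: group 1 = '67', group 2 = '7'.

'8@-677'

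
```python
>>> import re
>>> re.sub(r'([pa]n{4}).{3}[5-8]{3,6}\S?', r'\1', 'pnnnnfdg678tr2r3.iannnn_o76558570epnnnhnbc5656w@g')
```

The replacement refers to a captured group, so each match is rewritten using its own captured text.

'pnnnnr2r3.iannnnepnnnhnbc5656w@g'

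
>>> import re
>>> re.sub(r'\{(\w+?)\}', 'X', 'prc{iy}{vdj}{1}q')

Matches: at [3:7] → '{iy}'; at [7:12] → '{vdj}'; at [12:15] → '{1}'.
`sub` substitutes 'X' at each match site.

'prcXXXq'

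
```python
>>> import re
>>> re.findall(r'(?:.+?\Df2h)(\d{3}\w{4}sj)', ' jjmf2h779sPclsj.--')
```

Pattern: one or more of any character (lazy), then a non-digit, then the literal 'f2h' (non-capturing group); then exactly 3 of a digit, then exactly 4 of a word character, then the literal 'sj' (captured).
With a single group, `findall` returns only what that group captured — 1 item.

['779sPclsj']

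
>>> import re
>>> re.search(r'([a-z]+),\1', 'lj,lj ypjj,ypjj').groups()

('lj',)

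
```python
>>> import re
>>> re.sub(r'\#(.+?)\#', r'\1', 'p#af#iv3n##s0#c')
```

'pafiv3n#s0c'

A `+?`/`*?`/`{m,n}?` starts at its minimum and grows only as far as needed for what follows to match.
Matches: at [1:5] → '#af#'; at [9:14] → '##s0#'.
The replacement refers to a captured group, so each match is rewritten using its own captured text.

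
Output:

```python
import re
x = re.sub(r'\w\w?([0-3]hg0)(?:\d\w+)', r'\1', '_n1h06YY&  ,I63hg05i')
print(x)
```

_n1h06YY&  ,3hg0

Each match is replaced using the text its own group 1 captured.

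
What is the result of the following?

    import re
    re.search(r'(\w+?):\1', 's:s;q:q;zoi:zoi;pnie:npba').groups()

`\1` is not a pattern — it's the concrete string captured by group 1, re-applied verbatim.
`search` walks the string left to right and returns the first match it finds.
The match spans [0:3] → 's:s'.
Captured: group 1 = 's'.

('s',)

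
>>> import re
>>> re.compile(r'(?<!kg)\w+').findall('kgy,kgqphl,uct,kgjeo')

['kgy', 'kgqphl', 'uct', 'kgjeo']

The negative lookahead/lookbehind blocks any match where the forbidden context is present.
No capturing groups, so `findall` returns the 4 full match strings.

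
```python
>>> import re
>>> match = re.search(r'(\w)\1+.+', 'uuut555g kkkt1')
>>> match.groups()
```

('u',)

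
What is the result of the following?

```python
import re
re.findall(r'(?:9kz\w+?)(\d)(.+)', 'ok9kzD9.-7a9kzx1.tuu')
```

This matches the literal '9kz', then one or more of a word character (lazy) (non-capturing group); then a digit (captured); then one or more of any character (captured).
Multiple groups make `findall` return tuples — one 2-tuple for the one match.

[('9', '.-7a9kzx1.tuu')]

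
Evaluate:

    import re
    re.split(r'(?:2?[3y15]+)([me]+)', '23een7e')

Because the pattern has a capturing group, `split` also inserts each captured text between the pieces.

['', 'ee', 'n7e']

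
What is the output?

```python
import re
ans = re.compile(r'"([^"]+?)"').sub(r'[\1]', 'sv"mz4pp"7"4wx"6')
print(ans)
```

Each match is replaced using the text its own group 1 captured.

sv[mz4pp]7[4wx]6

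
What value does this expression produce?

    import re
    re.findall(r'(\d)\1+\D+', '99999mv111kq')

After group 1 captures some text, `\1` only succeeds where that same text appears again.
With a single group, `findall` returns only what that group captured — 2 items.

['9', '1']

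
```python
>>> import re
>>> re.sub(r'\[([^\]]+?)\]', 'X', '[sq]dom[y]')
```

'XdomX'

Every occurrence is swapped for 'X'.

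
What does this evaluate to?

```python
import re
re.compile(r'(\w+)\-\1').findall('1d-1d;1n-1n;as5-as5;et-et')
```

The backreference `\1` re-matches whatever the first group consumed, character for character.
With a single group, `findall` returns only what that group captured — 4 items.

['1d', '1n', 'as5', 'et']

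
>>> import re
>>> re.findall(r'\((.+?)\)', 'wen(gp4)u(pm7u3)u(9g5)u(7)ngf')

['gp4', 'pm7u3', '9g5', '7']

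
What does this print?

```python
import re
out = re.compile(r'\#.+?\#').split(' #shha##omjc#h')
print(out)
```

[' ', '', 'h']

`split` removes every match and returns the 3 fragments in between.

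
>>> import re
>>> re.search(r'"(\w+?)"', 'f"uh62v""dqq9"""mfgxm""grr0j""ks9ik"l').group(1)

`search` walks the string left to right and returns the first match it finds.
The match spans [1:8] → '"uh62v"'.
Captured: group 1 = 'uh62v'.

'uh62v'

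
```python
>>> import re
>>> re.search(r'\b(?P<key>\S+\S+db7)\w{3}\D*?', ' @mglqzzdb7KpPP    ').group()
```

'mglqzzdb7KpP'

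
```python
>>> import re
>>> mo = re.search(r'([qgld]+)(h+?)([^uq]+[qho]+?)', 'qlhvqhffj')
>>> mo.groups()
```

This matches one or more of one of [qgld] (captured); then one or more of a literal 'h' (lazy) (captured); then one or more of any character except [uq], then one or more of one of [qho] (lazy) (captured).
With the lazy modifier that quantifier settles for the fewest repetitions that let the rest of the pattern succeed (the atoms after it are unaffected and can still be greedy).
`search` walks the string left to right and returns the first match it finds.
The match spans [0:5] → 'qlhvq'.
Captured: group 1 = 'ql', group 2 = 'h', group 3 = 'vq'.

('ql', 'h', 'vq')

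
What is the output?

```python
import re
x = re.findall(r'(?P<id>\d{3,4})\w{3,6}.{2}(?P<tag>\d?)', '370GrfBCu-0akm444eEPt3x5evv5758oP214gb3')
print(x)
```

The pattern matches 3 to 4 of a digit (captured as 'id'); then 3 to 6 of a word character, then exactly 2 of any character; then optionally a digit (captured as 'tag').
Scanning left to right: at [0:11] match '370GrfBCu-0', groups = ('370', ''); at [14:25] match '444eEPt3x5e', groups = ('444', ''); at [27:39] match '5758oP214gb3', groups = ('5758', '').
With 2 capturing groups, `findall` returns a 2-tuple per match.

[('370', ''), ('444', ''), ('5758', '')]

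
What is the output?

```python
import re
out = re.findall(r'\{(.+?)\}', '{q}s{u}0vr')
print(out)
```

['q', 'u']

Lazy quantifiers expand one character at a time until the remainder of the pattern can match.
Because there's exactly one group, `findall` drops the full match and keeps group 1 from each hit.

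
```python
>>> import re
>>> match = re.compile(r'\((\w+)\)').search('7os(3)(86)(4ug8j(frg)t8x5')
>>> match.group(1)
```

The match spans [3:6] → '(3)'.
Captured: group 1 = '3'.

'3'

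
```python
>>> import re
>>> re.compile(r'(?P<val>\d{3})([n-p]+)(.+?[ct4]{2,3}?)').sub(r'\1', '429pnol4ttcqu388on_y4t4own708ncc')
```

This matches exactly 3 of a digit (captured as 'val'); then one or more of a character in [n-p] (captured); then one or more of any character (lazy), then 2 to 3 of one of [ct4] (lazy) (captured).
Matches: at [0:9] → '429pnol4t'; at [13:22] → '388on_y4t'.
`\1` in the replacement pulls in group 1's text for each match.

'429tcqu3884own708ncc'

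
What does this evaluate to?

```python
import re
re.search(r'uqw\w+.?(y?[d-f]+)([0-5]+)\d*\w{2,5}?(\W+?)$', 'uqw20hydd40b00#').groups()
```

('d', '40', '#')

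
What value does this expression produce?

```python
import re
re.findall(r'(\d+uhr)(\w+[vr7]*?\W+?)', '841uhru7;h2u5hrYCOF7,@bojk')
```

[('841uhr', 'u7;')]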